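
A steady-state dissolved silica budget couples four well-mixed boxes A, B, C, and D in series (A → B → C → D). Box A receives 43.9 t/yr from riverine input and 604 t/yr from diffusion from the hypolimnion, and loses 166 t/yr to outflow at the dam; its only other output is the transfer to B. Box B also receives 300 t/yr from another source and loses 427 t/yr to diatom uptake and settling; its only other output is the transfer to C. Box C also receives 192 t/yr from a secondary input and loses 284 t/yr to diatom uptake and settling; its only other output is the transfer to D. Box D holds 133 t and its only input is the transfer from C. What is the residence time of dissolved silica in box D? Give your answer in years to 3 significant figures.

0.506 yr

Box A: F(A→B) = (43.9 + 604) − 166 = 481.90 t/yr.
Box B: F(B→C) = (481.90 + 300) − 427 = 354.90 t/yr.
Box C: F(C→D) = (354.90 + 192) − 284 = 262.90 t/yr.
Box D throughput = its input = 262.90 t/yr; τ = 133 / 262.90 = 0.5059 yr.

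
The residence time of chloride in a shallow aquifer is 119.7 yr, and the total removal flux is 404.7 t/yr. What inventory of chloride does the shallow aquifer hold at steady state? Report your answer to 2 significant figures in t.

48000 t

τ = M/F ⇒ M = τ × F = 119.7 × 404.7 = 48440 t.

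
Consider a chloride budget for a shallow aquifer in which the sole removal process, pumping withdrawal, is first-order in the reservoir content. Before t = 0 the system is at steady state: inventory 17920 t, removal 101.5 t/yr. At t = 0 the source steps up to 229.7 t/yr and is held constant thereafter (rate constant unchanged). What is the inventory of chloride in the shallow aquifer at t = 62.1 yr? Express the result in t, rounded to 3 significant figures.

Residence time τ = M₀/F₀ = 176.6 yr. The eventual steady state is M_∞ = M₀·(F₁/F₀) = 17920 × 229.7/101.5 = 40554 t.
The anomaly ΔM(t) = M(t) − M_∞ decays as ΔM₀·e^(−t/τ) with ΔM₀ = 17920 − 40554 = −22630 t.
At t = 62.1 yr, e^(−t/τ) = e^(−0.3517) = 0.7035, so ΔM = −15920 t and M = 40554 − 15920 = 24632 t.

24600 t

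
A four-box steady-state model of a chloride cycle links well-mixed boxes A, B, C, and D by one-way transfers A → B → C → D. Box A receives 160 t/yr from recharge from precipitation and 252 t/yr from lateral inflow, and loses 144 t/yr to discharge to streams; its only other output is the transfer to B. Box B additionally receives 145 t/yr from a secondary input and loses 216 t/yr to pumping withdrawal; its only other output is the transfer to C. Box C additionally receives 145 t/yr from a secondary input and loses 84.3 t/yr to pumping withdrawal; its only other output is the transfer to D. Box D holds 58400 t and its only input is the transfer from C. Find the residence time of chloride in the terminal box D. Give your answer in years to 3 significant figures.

Box A: F(A→B) = (160 + 252) − 144 = 268.00 t/yr.
Box B: F(B→C) = (268.00 + 145) − 216 = 197.00 t/yr.
Box C: F(C→D) = (197.00 + 145) − 84.3 = 257.70 t/yr.
Box D throughput = its input = 257.70 t/yr; τ = 58400 / 257.70 = 226.6 yr.

227 yr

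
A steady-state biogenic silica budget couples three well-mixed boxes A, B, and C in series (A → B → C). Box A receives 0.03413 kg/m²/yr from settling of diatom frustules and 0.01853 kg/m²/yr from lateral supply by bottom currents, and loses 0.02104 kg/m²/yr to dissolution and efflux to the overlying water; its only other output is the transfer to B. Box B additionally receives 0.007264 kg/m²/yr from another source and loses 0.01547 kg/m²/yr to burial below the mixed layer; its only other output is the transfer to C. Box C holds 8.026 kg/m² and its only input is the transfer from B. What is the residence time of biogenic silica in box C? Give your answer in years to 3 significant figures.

343 yr

Box A: F(A→B) = (0.03413 + 0.01853) − 0.02104 = 0.031620 kg/m²/yr.
Box B: F(B→C) = (0.031620 + 0.007264) − 0.01547 = 0.023414 kg/m²/yr.
Box C throughput = its input = 0.023414 kg/m²/yr; τ = 8.026 / 0.023414 = 342.8 yr.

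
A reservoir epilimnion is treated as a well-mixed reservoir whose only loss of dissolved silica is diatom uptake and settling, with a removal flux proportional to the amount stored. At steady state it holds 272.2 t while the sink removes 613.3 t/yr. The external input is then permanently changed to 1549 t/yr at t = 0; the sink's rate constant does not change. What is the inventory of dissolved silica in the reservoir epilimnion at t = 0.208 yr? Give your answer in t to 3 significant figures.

The sink rate constant is k = F₀/M₀ = 613.3/272.2 = 2.253 yr⁻¹.
Solving dM/dt = F₁ − kM with M(0) = M₀ gives M(t) = F₁/k + (M₀ − F₁/k)·e^(−kt).
F₁/k = 1549/2.253 = 687.49 t; kt = 2.253 × 0.208 = 0.4686, e^(−kt) = 0.6258.
M(0.208) = 687.49 + (272.2 − 687.49) × 0.6258 = 687.49 − 259.9 = 427.58 t.

428 t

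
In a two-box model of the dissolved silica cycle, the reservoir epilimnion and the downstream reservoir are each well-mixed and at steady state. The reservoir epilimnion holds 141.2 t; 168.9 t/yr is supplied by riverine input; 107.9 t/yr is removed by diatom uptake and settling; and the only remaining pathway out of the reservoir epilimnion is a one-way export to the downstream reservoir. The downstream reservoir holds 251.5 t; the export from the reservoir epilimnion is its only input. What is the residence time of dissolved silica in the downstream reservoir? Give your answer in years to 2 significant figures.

Balance the reservoir epilimnion: ΣF_in = 168.90 t/yr.
Export to the downstream reservoir = ΣF_in − (107.9) = 61.000 t/yr.
At steady state the output of the downstream reservoir equals its input, 61.000 t/yr.
τ = M / F = 251.5 / 61.000 = 4.123 yr.

4.1 yr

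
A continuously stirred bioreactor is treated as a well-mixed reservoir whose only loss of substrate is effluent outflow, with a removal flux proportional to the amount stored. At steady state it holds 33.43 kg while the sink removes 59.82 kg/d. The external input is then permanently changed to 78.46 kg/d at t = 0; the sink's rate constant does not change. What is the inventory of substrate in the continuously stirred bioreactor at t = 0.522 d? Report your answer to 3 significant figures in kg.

39.8 kg

The sink rate constant is k = F₀/M₀ = 59.82/33.43 = 1.789 d⁻¹.
Solving dM/dt = F₁ − kM with M(0) = M₀ gives M(t) = F₁/k + (M₀ − F₁/k)·e^(−kt).
F₁/k = 78.46/1.789 = 43.847 kg; kt = 1.789 × 0.522 = 0.9341, e^(−kt) = 0.3930.
M(0.522) = 43.847 + (33.43 − 43.847) × 0.3930 = 43.847 − 4.093 = 39.754 kg.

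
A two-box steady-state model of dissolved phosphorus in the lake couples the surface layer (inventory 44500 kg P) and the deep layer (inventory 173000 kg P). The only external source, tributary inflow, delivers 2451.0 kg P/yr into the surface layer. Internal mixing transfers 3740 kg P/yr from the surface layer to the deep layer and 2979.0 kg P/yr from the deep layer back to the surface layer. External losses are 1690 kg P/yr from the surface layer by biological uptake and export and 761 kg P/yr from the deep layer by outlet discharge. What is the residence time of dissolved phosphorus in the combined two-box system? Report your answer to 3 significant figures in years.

Residence time in the combined system uses the total inventory and the total *external* removal — internal exchanges between the two boxes cancel.
M_total = 44500 + 173000 = 217500 kg P.
ΣF_external_out = 1690 + 761 = 2451.0 kg P/yr.
τ = M_total / ΣF_ext = 217500 / 2451.0 = 88.74 yr.

88.7 yr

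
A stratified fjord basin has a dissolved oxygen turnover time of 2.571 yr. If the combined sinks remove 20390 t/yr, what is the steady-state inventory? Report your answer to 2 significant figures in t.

τ = M/F ⇒ M = τ × F = 2.571 × 20390 = 52420 t.

52000 t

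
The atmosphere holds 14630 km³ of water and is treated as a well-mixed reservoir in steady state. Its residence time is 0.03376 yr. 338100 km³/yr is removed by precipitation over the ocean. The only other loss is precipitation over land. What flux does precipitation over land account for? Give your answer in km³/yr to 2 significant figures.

Total removal F = M/τ = 14630 / 0.03376 = 433400 km³/yr.
Precipitation over land = F − (338100) = 433400 − 338100 = 95250 km³/yr.

95000 km³/yr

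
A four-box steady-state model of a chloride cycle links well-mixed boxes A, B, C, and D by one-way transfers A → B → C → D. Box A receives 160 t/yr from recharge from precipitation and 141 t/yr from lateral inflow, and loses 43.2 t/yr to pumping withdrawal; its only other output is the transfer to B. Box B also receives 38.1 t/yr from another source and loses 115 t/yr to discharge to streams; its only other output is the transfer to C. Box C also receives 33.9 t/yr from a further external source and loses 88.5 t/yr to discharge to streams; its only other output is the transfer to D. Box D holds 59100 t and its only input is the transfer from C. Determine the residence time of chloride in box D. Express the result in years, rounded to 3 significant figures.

468 yr

Box A: F(A→B) = (160 + 141) − 43.2 = 257.80 t/yr.
Box B: F(B→C) = (257.80 + 38.1) − 115 = 180.90 t/yr.
Box C: F(C→D) = (180.90 + 33.9) − 88.5 = 126.30 t/yr.
Box D throughput = its input = 126.30 t/yr; τ = 59100 / 126.30 = 467.9 yr.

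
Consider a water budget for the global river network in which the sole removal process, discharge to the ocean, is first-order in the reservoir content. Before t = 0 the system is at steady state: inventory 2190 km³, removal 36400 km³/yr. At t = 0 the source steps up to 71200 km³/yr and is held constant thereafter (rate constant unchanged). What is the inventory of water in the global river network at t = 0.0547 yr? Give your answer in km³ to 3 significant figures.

τ = M₀/F₀ = 2190/36400 = 0.06016 yr; rate constant k = 1/τ.
New steady state M_∞ = F₁/k = F₁·τ = 71200 × 0.06016 = 4283.7 km³.
M(t) = M_∞ + (M₀ − M_∞)·e^(−t/τ); t/τ = 0.0547/0.06016 = 0.9092, so e^(−t/τ) = 0.4029.
M(t) = 4283.7 − 2094 × 0.4029 = 3440.3 km³.

3440 km³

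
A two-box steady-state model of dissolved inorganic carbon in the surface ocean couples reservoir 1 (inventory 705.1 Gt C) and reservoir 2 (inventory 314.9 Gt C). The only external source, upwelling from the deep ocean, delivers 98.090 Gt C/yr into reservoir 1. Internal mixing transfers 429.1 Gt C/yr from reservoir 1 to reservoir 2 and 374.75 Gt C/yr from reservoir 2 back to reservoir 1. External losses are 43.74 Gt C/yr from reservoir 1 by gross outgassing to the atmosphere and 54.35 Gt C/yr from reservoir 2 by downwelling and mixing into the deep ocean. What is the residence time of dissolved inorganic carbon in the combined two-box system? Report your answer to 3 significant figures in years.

Treat the two boxes together as one reservoir: the mixing fluxes between them are internal recycling, so τ = ΣM / Σ(external losses).
M_total = 705.1 + 314.9 = 1020.0 Gt C.
ΣF_external_out = 43.74 + 54.35 = 98.090 Gt C/yr.
τ = M_total / ΣF_ext = 1020.0 / 98.090 = 10.40 yr.

10.4 yr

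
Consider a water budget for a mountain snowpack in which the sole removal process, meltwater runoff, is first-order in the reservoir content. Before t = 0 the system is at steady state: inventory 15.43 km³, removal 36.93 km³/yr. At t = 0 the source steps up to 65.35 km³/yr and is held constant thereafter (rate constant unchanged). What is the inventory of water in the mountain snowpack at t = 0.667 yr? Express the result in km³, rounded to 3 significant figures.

The sink rate constant is k = F₀/M₀ = 36.93/15.43 = 2.393 yr⁻¹.
Solving dM/dt = F₁ − kM with M(0) = M₀ gives M(t) = F₁/k + (M₀ − F₁/k)·e^(−kt).
F₁/k = 65.35/2.393 = 27.304 km³; kt = 2.393 × 0.667 = 1.596, e^(−kt) = 0.2026.
M(0.667) = 27.304 + (15.43 − 27.304) × 0.2026 = 27.304 − 2.406 = 24.898 km³.

24.9 km³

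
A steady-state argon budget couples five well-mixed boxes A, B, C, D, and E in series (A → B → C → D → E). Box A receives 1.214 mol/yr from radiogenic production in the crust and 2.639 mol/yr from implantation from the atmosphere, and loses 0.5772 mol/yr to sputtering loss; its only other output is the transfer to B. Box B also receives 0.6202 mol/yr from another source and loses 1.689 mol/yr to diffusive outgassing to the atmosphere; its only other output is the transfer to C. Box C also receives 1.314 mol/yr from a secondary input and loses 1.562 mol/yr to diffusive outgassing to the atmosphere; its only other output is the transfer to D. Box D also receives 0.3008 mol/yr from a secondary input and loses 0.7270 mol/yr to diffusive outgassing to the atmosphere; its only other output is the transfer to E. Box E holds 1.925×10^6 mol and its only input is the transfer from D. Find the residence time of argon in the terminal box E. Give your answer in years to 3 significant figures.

Box A: F(A→B) = (1.214 + 2.639) − 0.5772 = 3.2758 mol/yr.
Box B: F(B→C) = (3.2758 + 0.6202) − 1.689 = 2.2070 mol/yr.
Box C: F(C→D) = (2.2070 + 1.314) − 1.562 = 1.9590 mol/yr.
Box D: F(D→E) = (1.9590 + 0.3008) − 0.7270 = 1.5328 mol/yr.
Box E throughput = its input = 1.5328 mol/yr; τ = 1.925×10^6 / 1.5328 = 1.256×10^6 yr.

1.26×10^6 yr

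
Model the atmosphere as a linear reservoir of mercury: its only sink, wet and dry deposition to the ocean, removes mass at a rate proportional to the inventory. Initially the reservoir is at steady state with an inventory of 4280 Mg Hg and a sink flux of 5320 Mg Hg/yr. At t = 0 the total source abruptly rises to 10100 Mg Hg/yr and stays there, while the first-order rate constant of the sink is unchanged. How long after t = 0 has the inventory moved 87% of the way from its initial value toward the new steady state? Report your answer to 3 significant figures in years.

τ = M₀/F₀ = 4280/5320 = 0.8045 yr.
The remaining gap fraction is e^(−t/τ); 87% covered ⇒ e^(−t/τ) = 0.130.
t = −τ ln(0.130) = 0.8045 × 2.040 = 1.641 yr.

1.64 yr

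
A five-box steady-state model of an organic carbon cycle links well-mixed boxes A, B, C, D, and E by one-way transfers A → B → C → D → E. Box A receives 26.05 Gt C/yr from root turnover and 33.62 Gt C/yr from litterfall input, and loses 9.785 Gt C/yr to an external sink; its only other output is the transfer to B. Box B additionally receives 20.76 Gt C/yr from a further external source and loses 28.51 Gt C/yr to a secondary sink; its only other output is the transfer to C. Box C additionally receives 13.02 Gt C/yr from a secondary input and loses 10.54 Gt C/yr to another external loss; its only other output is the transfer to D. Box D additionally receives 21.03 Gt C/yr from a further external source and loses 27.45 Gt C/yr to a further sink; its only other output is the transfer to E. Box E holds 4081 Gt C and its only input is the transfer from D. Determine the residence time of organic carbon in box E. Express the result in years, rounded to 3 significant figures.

Box A: F(A→B) = (26.05 + 33.62) − 9.785 = 49.885 Gt C/yr.
Box B: F(B→C) = (49.885 + 20.76) − 28.51 = 42.135 Gt C/yr.
Box C: F(C→D) = (42.135 + 13.02) − 10.54 = 44.615 Gt C/yr.
Box D: F(D→E) = (44.615 + 21.03) − 27.45 = 38.195 Gt C/yr.
Box E throughput = its input = 38.195 Gt C/yr; τ = 4081 / 38.195 = 106.8 yr.

107 yr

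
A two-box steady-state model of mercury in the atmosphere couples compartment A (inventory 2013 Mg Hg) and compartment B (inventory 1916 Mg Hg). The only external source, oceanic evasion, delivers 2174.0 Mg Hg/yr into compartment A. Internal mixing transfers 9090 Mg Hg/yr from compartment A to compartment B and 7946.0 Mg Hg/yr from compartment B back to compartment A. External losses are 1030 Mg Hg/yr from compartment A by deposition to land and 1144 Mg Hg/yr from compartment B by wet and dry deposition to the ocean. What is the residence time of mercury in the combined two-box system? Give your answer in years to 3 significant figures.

For the system as a whole, the A↔B exchange is internal and contributes nothing to the throughput; only the external sinks remove mass.
M_total = 2013 + 1916 = 3929.0 Mg Hg.
ΣF_external_out = 1030 + 1144 = 2174.0 Mg Hg/yr.
τ = M_total / ΣF_ext = 3929.0 / 2174.0 = 1.807 yr.

1.81 yr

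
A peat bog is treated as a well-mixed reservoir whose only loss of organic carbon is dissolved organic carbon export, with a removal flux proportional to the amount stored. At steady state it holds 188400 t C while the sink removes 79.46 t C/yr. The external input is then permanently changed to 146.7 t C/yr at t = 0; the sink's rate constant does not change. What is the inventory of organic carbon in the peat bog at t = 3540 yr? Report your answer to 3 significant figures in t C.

The sink rate constant is k = F₀/M₀ = 79.46/188400 = 0.0004218 yr⁻¹.
Solving dM/dt = F₁ − kM with M(0) = M₀ gives M(t) = F₁/k + (M₀ − F₁/k)·e^(−kt).
F₁/k = 146.7/0.0004218 = 347830 t C; kt = 0.0004218 × 3540 = 1.493, e^(−kt) = 0.2247.
M(3540) = 347830 + (188400 − 347830) × 0.2247 = 347830 − 35820 = 312000 t C.

312000 t C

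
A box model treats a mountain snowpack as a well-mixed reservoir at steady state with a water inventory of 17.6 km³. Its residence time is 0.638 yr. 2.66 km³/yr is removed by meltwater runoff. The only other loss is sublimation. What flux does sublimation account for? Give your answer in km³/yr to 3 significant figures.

24.9 km³/yr

Total removal F = M/τ = 17.6 / 0.638 = 27.59 km³/yr.
Sublimation = F − (2.66) = 27.59 − 2.660 = 24.93 km³/yr.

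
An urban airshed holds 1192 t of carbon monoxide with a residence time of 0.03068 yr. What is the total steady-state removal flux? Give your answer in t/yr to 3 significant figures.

38900 t/yr

F = M / τ = 1192 / 0.03068 = 38850 t/yr.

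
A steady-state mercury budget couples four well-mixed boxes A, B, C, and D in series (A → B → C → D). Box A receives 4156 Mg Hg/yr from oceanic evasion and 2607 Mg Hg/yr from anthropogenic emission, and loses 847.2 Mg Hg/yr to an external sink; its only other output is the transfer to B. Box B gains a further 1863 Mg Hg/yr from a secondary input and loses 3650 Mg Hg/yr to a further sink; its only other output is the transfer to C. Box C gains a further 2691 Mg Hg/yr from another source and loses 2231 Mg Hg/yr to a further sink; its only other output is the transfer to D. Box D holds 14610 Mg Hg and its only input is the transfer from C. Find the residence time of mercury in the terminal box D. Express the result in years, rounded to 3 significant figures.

3.18 yr

Box A: F(A→B) = (4156 + 2607) − 847.2 = 5915.8 Mg Hg/yr.
Box B: F(B→C) = (5915.8 + 1863) − 3650 = 4128.8 Mg Hg/yr.
Box C: F(C→D) = (4128.8 + 2691) − 2231 = 4588.8 Mg Hg/yr.
Box D throughput = its input = 4588.8 Mg Hg/yr; τ = 14610 / 4588.8 = 3.184 yr.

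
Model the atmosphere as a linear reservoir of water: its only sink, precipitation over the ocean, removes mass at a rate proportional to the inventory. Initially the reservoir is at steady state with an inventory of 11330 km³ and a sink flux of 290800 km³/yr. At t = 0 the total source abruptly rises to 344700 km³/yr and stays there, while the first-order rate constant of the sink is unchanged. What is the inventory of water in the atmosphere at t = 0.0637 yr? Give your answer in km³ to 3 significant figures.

13000 km³

τ = M₀/F₀ = 11330/290800 = 0.03896 yr; rate constant k = 1/τ.
New steady state M_∞ = F₁/k = F₁·τ = 344700 × 0.03896 = 13430 km³.
M(t) = M_∞ + (M₀ − M_∞)·e^(−t/τ); t/τ = 0.0637/0.03896 = 1.635, so e^(−t/τ) = 0.1950.
M(t) = 13430 − 2100 × 0.1950 = 13021 km³.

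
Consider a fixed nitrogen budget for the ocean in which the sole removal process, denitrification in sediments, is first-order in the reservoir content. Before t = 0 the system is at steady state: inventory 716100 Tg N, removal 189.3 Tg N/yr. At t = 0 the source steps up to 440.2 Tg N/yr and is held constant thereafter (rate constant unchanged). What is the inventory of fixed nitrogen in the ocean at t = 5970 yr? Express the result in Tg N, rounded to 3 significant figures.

Residence time τ = M₀/F₀ = 3783 yr. The eventual steady state is M_∞ = M₀·(F₁/F₀) = 716100 × 440.2/189.3 = 1.6652×10^6 Tg N.
The anomaly ΔM(t) = M(t) − M_∞ decays as ΔM₀·e^(−t/τ) with ΔM₀ = 716100 − 1.6652×10^6 = −949100 Tg N.
At t = 5970 yr, e^(−t/τ) = e^(−1.578) = 0.2064, so ΔM = −195900 Tg N and M = 1.6652×10^6 − 195900 = 1.4694×10^6 Tg N.

1.47×10^6 Tg N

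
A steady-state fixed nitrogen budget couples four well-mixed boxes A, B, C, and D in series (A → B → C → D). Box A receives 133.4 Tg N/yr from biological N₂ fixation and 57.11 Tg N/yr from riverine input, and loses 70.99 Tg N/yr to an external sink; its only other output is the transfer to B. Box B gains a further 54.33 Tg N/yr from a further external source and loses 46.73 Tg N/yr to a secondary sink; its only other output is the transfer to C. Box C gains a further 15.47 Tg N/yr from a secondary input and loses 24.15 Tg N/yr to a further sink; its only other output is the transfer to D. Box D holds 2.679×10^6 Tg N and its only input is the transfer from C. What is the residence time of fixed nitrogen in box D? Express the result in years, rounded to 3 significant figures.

22600 yr

Box A: F(A→B) = (133.4 + 57.11) − 70.99 = 119.52 Tg N/yr.
Box B: F(B→C) = (119.52 + 54.33) − 46.73 = 127.12 Tg N/yr.
Box C: F(C→D) = (127.12 + 15.47) − 24.15 = 118.44 Tg N/yr.
Box D throughput = its input = 118.44 Tg N/yr; τ = 2.679×10^6 / 118.44 = 22620 yr.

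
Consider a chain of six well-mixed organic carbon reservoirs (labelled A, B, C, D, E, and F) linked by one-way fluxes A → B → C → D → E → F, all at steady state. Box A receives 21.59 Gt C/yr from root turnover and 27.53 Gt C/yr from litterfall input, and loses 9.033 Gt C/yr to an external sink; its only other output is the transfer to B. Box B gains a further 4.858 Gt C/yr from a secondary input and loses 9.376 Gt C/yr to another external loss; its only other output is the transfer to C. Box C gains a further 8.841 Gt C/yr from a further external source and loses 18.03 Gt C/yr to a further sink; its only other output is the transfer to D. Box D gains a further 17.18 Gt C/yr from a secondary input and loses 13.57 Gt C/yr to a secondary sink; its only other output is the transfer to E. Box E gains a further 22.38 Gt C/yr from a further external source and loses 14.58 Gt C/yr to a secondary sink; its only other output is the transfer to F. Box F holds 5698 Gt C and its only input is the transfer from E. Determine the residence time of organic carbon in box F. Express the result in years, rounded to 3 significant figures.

Box A: F(A→B) = (21.59 + 27.53) − 9.033 = 40.087 Gt C/yr.
Box B: F(B→C) = (40.087 + 4.858) − 9.376 = 35.569 Gt C/yr.
Box C: F(C→D) = (35.569 + 8.841) − 18.03 = 26.380 Gt C/yr.
Box D: F(D→E) = (26.380 + 17.18) − 13.57 = 29.990 Gt C/yr.
Box E: F(E→F) = (29.990 + 22.38) − 14.58 = 37.790 Gt C/yr.
Box F throughput = its input = 37.790 Gt C/yr; τ = 5698 / 37.790 = 150.8 yr.

151 yr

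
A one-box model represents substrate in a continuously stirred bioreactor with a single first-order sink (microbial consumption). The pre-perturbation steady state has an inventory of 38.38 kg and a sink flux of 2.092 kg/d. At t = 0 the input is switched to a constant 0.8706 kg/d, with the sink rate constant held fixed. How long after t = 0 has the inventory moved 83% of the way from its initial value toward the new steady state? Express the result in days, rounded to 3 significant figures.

τ = M₀/F₀ = 38.38/2.092 = 18.35 d.
The remaining gap fraction is e^(−t/τ); 83% covered ⇒ e^(−t/τ) = 0.170.
t = −τ ln(0.170) = 18.35 × 1.772 = 32.51 d.

32.5 d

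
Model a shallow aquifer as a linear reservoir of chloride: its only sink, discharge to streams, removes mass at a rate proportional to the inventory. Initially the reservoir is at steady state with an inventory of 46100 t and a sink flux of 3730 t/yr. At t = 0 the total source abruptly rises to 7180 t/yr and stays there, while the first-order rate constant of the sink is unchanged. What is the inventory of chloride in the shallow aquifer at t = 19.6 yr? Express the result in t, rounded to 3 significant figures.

80000 t

The sink rate constant is k = F₀/M₀ = 3730/46100 = 0.08091 yr⁻¹.
Solving dM/dt = F₁ − kM with M(0) = M₀ gives M(t) = F₁/k + (M₀ − F₁/k)·e^(−kt).
F₁/k = 7180/0.08091 = 88739 t; kt = 0.08091 × 19.6 = 1.586, e^(−kt) = 0.2048.
M(19.6) = 88739 + (46100 − 88739) × 0.2048 = 88739 − 8731 = 80008 t.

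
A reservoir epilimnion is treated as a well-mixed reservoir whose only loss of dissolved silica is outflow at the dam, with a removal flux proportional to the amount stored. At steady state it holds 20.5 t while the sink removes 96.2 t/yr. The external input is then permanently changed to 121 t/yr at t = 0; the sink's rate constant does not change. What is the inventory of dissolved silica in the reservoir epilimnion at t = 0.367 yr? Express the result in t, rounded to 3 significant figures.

24.8 t

The sink rate constant is k = F₀/M₀ = 96.2/20.5 = 4.693 yr⁻¹.
Solving dM/dt = F₁ − kM with M(0) = M₀ gives M(t) = F₁/k + (M₀ − F₁/k)·e^(−kt).
F₁/k = 121/4.693 = 25.785 t; kt = 4.693 × 0.367 = 1.722, e^(−kt) = 0.1787.
M(0.367) = 25.785 + (20.5 − 25.785) × 0.1787 = 25.785 − 0.9442 = 24.841 t.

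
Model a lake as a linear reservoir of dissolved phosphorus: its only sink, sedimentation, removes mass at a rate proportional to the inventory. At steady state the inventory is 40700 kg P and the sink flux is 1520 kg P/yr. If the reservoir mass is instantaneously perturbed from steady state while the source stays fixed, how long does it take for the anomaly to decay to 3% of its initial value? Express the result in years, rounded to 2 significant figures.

94 yr

For a linear reservoir the anomaly decays as exp(−t/τ) with τ = M/F = 40700/1520 = 26.78 yr.
exp(−t/τ) = 0.03 ⇒ t = −τ ln(0.03) = 26.78 × 3.507 = 93.89 yr.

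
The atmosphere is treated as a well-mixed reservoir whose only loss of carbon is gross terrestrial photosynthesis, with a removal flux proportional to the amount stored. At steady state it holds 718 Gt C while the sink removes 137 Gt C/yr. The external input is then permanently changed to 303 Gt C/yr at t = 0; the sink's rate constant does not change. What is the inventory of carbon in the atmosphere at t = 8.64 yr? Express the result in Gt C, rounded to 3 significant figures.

The sink rate constant is k = F₀/M₀ = 137/718 = 0.1908 yr⁻¹.
Solving dM/dt = F₁ − kM with M(0) = M₀ gives M(t) = F₁/k + (M₀ − F₁/k)·e^(−kt).
F₁/k = 303/0.1908 = 1588.0 Gt C; kt = 0.1908 × 8.64 = 1.649, e^(−kt) = 0.1923.
M(8.64) = 1588.0 + (718 − 1588.0) × 0.1923 = 1588.0 − 167.3 = 1420.7 Gt C.

1420 Gt C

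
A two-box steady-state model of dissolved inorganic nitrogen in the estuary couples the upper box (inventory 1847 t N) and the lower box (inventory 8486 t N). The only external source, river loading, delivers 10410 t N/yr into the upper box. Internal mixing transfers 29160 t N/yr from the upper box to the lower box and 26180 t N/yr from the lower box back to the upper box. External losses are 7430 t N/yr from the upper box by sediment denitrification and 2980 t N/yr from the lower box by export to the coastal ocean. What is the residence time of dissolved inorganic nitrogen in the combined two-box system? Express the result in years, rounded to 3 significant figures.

0.993 yr

Residence time in the combined system uses the total inventory and the total *external* removal — internal exchanges between the two boxes cancel.
M_total = 1847 + 8486 = 10333 t N.
ΣF_external_out = 7430 + 2980 = 10410 t N/yr.
τ = M_total / ΣF_ext = 10333 / 10410 = 0.9926 yr.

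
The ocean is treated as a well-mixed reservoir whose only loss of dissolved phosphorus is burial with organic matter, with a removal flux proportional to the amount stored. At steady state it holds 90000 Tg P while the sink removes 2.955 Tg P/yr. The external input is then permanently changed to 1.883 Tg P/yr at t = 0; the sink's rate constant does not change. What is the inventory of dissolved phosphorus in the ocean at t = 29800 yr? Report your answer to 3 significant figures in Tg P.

69600 Tg P

τ = M₀/F₀ = 90000/2.955 = 30460 yr; rate constant k = 1/τ.
New steady state M_∞ = F₁/k = F₁·τ = 1.883 × 30460 = 57350 Tg P.
M(t) = M_∞ + (M₀ − M_∞)·e^(−t/τ); t/τ = 29800/30460 = 0.9784, so e^(−t/τ) = 0.3759.
M(t) = 57350 + 32650 × 0.3759 = 69623 Tg P.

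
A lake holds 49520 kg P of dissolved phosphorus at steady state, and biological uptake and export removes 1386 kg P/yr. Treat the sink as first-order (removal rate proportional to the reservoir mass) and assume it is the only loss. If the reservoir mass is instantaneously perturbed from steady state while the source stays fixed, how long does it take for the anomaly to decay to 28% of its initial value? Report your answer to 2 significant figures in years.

For a linear reservoir the anomaly decays as exp(−t/τ) with τ = M/F = 49520/1386 = 35.73 yr.
exp(−t/τ) = 0.28 ⇒ t = −τ ln(0.28) = 35.73 × 1.273 = 45.48 yr.

45 yr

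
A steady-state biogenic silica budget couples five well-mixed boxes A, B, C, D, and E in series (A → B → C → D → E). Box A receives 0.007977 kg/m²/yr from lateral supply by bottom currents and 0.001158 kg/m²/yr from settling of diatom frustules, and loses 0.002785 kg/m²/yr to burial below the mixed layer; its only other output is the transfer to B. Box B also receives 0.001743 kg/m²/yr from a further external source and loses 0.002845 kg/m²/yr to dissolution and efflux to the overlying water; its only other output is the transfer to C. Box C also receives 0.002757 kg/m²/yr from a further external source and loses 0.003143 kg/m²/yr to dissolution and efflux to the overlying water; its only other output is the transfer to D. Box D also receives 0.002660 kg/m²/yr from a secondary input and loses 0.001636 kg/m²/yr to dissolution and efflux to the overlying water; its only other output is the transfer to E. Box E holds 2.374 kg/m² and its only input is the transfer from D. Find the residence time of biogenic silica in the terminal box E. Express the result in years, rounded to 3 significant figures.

Box A: F(A→B) = (0.007977 + 0.001158) − 0.002785 = 0.0063500 kg/m²/yr.
Box B: F(B→C) = (0.0063500 + 0.001743) − 0.002845 = 0.0052480 kg/m²/yr.
Box C: F(C→D) = (0.0052480 + 0.002757) − 0.003143 = 0.0048620 kg/m²/yr.
Box D: F(D→E) = (0.0048620 + 0.002660) − 0.001636 = 0.0058860 kg/m²/yr.
Box E throughput = its input = 0.0058860 kg/m²/yr; τ = 2.374 / 0.0058860 = 403.3 yr.

403 yr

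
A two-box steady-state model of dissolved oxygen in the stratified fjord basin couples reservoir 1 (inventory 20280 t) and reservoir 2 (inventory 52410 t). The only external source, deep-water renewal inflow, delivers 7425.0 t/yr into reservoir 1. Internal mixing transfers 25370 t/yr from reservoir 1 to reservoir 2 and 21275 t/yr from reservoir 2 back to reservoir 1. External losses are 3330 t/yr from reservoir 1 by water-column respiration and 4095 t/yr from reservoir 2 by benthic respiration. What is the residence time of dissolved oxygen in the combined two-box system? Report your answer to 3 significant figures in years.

9.79 yr

Residence time in the combined system uses the total inventory and the total *external* removal — internal exchanges between the two boxes cancel.
M_total = 20280 + 52410 = 72690 t.
ΣF_external_out = 3330 + 4095 = 7425.0 t/yr.
τ = M_total / ΣF_ext = 72690 / 7425.0 = 9.790 yr.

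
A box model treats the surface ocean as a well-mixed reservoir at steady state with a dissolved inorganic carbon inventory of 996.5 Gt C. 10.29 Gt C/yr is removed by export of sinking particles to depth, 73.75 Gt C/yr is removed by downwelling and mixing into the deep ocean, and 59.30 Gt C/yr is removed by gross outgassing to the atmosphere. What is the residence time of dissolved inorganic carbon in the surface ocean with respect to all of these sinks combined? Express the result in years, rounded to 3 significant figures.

Total removal flux = 10.29 + 73.75 + 59.30 = 143.34 Gt C/yr.
τ = M / ΣF_out = 996.5 / 143.34 = 6.952 yr.

6.95 yr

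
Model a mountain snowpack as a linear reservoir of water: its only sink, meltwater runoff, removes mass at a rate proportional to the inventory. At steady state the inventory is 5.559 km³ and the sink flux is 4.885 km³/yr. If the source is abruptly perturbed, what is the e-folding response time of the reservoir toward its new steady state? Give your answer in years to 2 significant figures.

For a linear reservoir the response time equals the residence time τ = M/F.
τ = 5.559 / 4.885 = 1.138 yr.

1.1 yr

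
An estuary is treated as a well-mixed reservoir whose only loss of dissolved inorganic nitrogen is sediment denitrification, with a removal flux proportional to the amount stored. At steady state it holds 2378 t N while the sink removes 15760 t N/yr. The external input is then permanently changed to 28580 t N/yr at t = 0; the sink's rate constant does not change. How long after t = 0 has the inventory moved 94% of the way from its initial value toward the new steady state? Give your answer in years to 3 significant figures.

0.425 yr

τ = M₀/F₀ = 2378/15760 = 0.1509 yr.
The remaining gap fraction is e^(−t/τ); 94% covered ⇒ e^(−t/τ) = 0.0600.
t = −τ ln(0.0600) = 0.1509 × 2.813 = 0.4245 yr.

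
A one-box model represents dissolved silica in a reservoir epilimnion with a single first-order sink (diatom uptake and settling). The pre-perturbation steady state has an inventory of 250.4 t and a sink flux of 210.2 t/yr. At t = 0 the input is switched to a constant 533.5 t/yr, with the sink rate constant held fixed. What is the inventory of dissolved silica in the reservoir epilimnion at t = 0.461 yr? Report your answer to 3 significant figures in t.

374 t

The sink rate constant is k = F₀/M₀ = 210.2/250.4 = 0.8395 yr⁻¹.
Solving dM/dt = F₁ − kM with M(0) = M₀ gives M(t) = F₁/k + (M₀ − F₁/k)·e^(−kt).
F₁/k = 533.5/0.8395 = 635.53 t; kt = 0.8395 × 0.461 = 0.3870, e^(−kt) = 0.6791.
M(0.461) = 635.53 + (250.4 − 635.53) × 0.6791 = 635.53 − 261.5 = 373.99 t.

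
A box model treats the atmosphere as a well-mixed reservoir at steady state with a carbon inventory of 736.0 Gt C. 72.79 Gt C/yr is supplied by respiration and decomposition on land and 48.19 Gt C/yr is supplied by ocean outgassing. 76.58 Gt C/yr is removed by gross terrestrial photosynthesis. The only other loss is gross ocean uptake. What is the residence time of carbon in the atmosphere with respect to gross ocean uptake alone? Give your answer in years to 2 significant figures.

At steady state ΣF_in = ΣF_out.
ΣF_in = 72.79 + 48.19 = 120.98 Gt C/yr.
Gross ocean uptake flux = ΣF_in − (76.58) = 120.98 − 76.58 = 44.40 Gt C/yr.
τ = M / F = 736.0 / 44.40 = 16.58 yr.

17 yr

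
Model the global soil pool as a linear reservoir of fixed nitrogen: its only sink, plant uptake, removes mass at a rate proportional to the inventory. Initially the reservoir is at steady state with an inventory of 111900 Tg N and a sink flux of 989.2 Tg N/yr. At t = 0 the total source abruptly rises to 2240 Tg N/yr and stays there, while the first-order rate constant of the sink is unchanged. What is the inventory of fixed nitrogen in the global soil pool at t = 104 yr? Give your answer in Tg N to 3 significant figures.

197000 Tg N

The sink rate constant is k = F₀/M₀ = 989.2/111900 = 0.008840 yr⁻¹.
Solving dM/dt = F₁ − kM with M(0) = M₀ gives M(t) = F₁/k + (M₀ − F₁/k)·e^(−kt).
F₁/k = 2240/0.008840 = 253390 Tg N; kt = 0.008840 × 104 = 0.9194, e^(−kt) = 0.3988.
M(104) = 253390 + (111900 − 253390) × 0.3988 = 253390 − 56420 = 196970 Tg N.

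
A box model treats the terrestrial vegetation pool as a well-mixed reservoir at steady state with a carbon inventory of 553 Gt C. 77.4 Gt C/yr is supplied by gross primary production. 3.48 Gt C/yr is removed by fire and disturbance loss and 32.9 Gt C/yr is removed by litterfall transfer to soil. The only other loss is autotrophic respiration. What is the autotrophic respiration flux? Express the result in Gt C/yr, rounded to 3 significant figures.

At steady state ΣF_in = ΣF_out.
ΣF_in = 77.400 Gt C/yr.
Autotrophic respiration flux = ΣF_in − (3.48 + 32.9) = 77.400 − 36.38 = 41.02 Gt C/yr.

41.0 Gt C/yr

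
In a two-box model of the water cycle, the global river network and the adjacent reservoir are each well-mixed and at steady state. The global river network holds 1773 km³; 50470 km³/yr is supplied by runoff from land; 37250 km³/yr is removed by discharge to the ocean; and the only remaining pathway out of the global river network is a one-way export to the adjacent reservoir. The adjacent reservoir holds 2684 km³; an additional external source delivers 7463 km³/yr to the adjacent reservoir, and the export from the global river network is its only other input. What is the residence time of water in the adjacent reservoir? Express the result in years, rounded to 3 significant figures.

Balance the global river network: ΣF_in = 50470 km³/yr.
Export to the adjacent reservoir = ΣF_in − (37250) = 13220 km³/yr.
Total input to the adjacent reservoir = 13220 + 7463 = 20683 km³/yr; at steady state this equals its total output.
τ = M / F = 2684 / 20683 = 0.1298 yr.

0.130 yr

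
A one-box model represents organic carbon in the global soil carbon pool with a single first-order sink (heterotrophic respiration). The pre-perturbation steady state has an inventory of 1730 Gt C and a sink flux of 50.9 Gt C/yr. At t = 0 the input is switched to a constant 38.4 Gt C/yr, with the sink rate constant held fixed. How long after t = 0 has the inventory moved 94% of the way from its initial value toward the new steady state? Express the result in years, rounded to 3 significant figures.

τ = M₀/F₀ = 1730/50.9 = 33.99 yr.
The remaining gap fraction is e^(−t/τ); 94% covered ⇒ e^(−t/τ) = 0.0600.
t = −τ ln(0.0600) = 33.99 × 2.813 = 95.62 yr.

95.6 yr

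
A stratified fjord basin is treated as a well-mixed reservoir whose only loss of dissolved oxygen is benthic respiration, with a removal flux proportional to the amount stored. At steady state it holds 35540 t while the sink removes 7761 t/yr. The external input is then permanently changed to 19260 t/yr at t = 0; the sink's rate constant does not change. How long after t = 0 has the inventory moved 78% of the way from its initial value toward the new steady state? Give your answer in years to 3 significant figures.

τ = M₀/F₀ = 35540/7761 = 4.579 yr.
The remaining gap fraction is e^(−t/τ); 78% covered ⇒ e^(−t/τ) = 0.220.
t = −τ ln(0.220) = 4.579 × 1.514 = 6.934 yr.

6.93 yr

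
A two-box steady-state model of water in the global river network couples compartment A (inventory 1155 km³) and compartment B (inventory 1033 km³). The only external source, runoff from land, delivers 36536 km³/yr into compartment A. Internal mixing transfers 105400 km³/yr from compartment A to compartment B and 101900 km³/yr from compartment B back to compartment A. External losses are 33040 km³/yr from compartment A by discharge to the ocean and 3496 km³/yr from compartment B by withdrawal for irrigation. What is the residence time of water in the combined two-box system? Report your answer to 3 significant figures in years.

0.0599 yr

For the system as a whole, the A↔B exchange is internal and contributes nothing to the throughput; only the external sinks remove mass.
M_total = 1155 + 1033 = 2188.0 km³.
ΣF_external_out = 33040 + 3496 = 36536 km³/yr.
τ = M_total / ΣF_ext = 2188.0 / 36536 = 0.05989 yr.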